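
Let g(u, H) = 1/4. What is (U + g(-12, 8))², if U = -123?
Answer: 241081/16 ≈ 15068.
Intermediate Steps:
g(u, H) = ¼
(U + g(-12, 8))² = (-123 + ¼)² = (-491/4)² = 241081/16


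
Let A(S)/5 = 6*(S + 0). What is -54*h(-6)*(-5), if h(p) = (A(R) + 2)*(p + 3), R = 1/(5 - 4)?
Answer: -25920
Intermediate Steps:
R = 1 (R = 1/1 = 1)
A(S) = 30*S (A(S) = 5*(6*(S + 0)) = 5*(6*S) = 30*S)
h(p) = 96 + 32*p (h(p) = (30*1 + 2)*(p + 3) = (30 + 2)*(3 + p) = 32*(3 + p) = 96 + 32*p)
-54*h(-6)*(-5) = -54*(96 + 32*(-6))*(-5) = -54*(96 - 192)*(-5) = -54*(-96)*(-5) = 5184*(-5) = -25920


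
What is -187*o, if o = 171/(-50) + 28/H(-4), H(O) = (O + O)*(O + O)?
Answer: 223091/400 ≈ 557.73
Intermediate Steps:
H(O) = 4*O² (H(O) = (2*O)*(2*O) = 4*O²)
o = -1193/400 (o = 171/(-50) + 28/((4*(-4)²)) = 171*(-1/50) + 28/((4*16)) = -171/50 + 28/64 = -171/50 + 28*(1/64) = -171/50 + 7/16 = -1193/400 ≈ -2.9825)
-187*o = -187*(-1193/400) = 223091/400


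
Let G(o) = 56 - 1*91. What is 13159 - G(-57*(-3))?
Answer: 13194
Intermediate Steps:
G(o) = -35 (G(o) = 56 - 91 = -35)
13159 - G(-57*(-3)) = 13159 - 1*(-35) = 13159 + 35 = 13194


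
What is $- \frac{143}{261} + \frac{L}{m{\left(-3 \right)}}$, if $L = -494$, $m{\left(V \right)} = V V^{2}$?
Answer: $\frac{13897}{783} \approx 17.748$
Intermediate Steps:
$m{\left(V \right)} = V^{3}$
$- \frac{143}{261} + \frac{L}{m{\left(-3 \right)}} = - \frac{143}{261} - \frac{494}{\left(-3\right)^{3}} = \left(-143\right) \frac{1}{261} - \frac{494}{-27} = - \frac{143}{261} - - \frac{494}{27} = - \frac{143}{261} + \frac{494}{27} = \frac{13897}{783}$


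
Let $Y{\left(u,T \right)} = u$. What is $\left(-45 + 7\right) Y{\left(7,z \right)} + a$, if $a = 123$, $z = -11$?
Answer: $-143$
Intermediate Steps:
$\left(-45 + 7\right) Y{\left(7,z \right)} + a = \left(-45 + 7\right) 7 + 123 = \left(-38\right) 7 + 123 = -266 + 123 = -143$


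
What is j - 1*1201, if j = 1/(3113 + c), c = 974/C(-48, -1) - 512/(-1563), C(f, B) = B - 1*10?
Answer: -62458082686/52005079 ≈ -1201.0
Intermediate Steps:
C(f, B) = -10 + B (C(f, B) = B - 10 = -10 + B)
c = -1516730/17193 (c = 974/(-10 - 1) - 512/(-1563) = 974/(-11) - 512*(-1/1563) = 974*(-1/11) + 512/1563 = -974/11 + 512/1563 = -1516730/17193 ≈ -88.218)
j = 17193/52005079 (j = 1/(3113 - 1516730/17193) = 1/(52005079/17193) = 17193/52005079 ≈ 0.00033060)
j - 1*1201 = 17193/52005079 - 1*1201 = 17193/52005079 - 1201 = -62458082686/52005079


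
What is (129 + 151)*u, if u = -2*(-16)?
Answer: 8960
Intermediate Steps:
u = 32
(129 + 151)*u = (129 + 151)*32 = 280*32 = 8960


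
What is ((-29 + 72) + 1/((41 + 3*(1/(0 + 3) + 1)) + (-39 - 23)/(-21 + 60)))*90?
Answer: 6555420/1693 ≈ 3872.1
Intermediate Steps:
((-29 + 72) + 1/((41 + 3*(1/(0 + 3) + 1)) + (-39 - 23)/(-21 + 60)))*90 = (43 + 1/((41 + 3*(1/3 + 1)) - 62/39))*90 = (43 + 1/((41 + 3*(⅓ + 1)) - 62*1/39))*90 = (43 + 1/((41 + 3*(4/3)) - 62/39))*90 = (43 + 1/((41 + 4) - 62/39))*90 = (43 + 1/(45 - 62/39))*90 = (43 + 1/(1693/39))*90 = (43 + 39/1693)*90 = (72838/1693)*90 = 6555420/1693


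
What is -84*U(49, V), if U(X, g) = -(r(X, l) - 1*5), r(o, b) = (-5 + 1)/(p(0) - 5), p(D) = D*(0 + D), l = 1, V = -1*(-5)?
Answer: -1764/5 ≈ -352.80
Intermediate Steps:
V = 5
p(D) = D**2 (p(D) = D*D = D**2)
r(o, b) = 4/5 (r(o, b) = (-5 + 1)/(0**2 - 5) = -4/(0 - 5) = -4/(-5) = -4*(-1/5) = 4/5)
U(X, g) = 21/5 (U(X, g) = -(4/5 - 1*5) = -(4/5 - 5) = -1*(-21/5) = 21/5)
-84*U(49, V) = -84*21/5 = -1764/5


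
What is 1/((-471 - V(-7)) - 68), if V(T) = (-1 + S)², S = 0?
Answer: -1/540 ≈ -0.0018519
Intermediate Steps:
V(T) = 1 (V(T) = (-1 + 0)² = (-1)² = 1)
1/((-471 - V(-7)) - 68) = 1/((-471 - 1*1) - 68) = 1/((-471 - 1) - 68) = 1/(-472 - 68) = 1/(-540) = -1/540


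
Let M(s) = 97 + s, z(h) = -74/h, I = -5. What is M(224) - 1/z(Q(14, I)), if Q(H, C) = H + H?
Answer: 11891/37 ≈ 321.38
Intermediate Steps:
Q(H, C) = 2*H
M(224) - 1/z(Q(14, I)) = (97 + 224) - 1/((-74/(2*14))) = 321 - 1/((-74/28)) = 321 - 1/((-74*1/28)) = 321 - 1/(-37/14) = 321 - 1*(-14/37) = 321 + 14/37 = 11891/37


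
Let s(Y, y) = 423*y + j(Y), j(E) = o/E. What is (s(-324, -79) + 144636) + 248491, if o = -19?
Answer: 116546059/324 ≈ 3.5971e+5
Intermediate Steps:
j(E) = -19/E
s(Y, y) = -19/Y + 423*y (s(Y, y) = 423*y - 19/Y = -19/Y + 423*y)
(s(-324, -79) + 144636) + 248491 = ((-19/(-324) + 423*(-79)) + 144636) + 248491 = ((-19*(-1/324) - 33417) + 144636) + 248491 = ((19/324 - 33417) + 144636) + 248491 = (-10827089/324 + 144636) + 248491 = 36034975/324 + 248491 = 116546059/324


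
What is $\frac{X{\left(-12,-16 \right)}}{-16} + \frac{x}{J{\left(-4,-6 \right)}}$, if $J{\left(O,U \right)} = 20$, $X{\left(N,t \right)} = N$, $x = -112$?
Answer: $- \frac{97}{20} \approx -4.85$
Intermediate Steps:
$\frac{X{\left(-12,-16 \right)}}{-16} + \frac{x}{J{\left(-4,-6 \right)}} = - \frac{12}{-16} - \frac{112}{20} = \left(-12\right) \left(- \frac{1}{16}\right) - \frac{28}{5} = \frac{3}{4} - \frac{28}{5} = - \frac{97}{20}$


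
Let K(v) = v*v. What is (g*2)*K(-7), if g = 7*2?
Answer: 1372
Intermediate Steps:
K(v) = v²
g = 14
(g*2)*K(-7) = (14*2)*(-7)² = 28*49 = 1372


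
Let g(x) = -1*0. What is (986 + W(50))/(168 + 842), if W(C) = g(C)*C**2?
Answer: 493/505 ≈ 0.97624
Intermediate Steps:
g(x) = 0
W(C) = 0 (W(C) = 0*C**2 = 0)
(986 + W(50))/(168 + 842) = (986 + 0)/(168 + 842) = 986/1010 = 986*(1/1010) = 493/505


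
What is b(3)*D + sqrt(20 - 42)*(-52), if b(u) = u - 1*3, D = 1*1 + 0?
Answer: -52*I*sqrt(22) ≈ -243.9*I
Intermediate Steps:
D = 1 (D = 1 + 0 = 1)
b(u) = -3 + u (b(u) = u - 3 = -3 + u)
b(3)*D + sqrt(20 - 42)*(-52) = (-3 + 3)*1 + sqrt(20 - 42)*(-52) = 0*1 + sqrt(-22)*(-52) = 0 + (I*sqrt(22))*(-52) = 0 - 52*I*sqrt(22) = -52*I*sqrt(22)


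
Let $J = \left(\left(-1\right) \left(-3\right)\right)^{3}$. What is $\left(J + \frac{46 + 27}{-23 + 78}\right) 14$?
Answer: $\frac{21812}{55} \approx 396.58$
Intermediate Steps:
$J = 27$ ($J = 3^{3} = 27$)
$\left(J + \frac{46 + 27}{-23 + 78}\right) 14 = \left(27 + \frac{46 + 27}{-23 + 78}\right) 14 = \left(27 + \frac{73}{55}\right) 14 = \frac{1558}{55} \cdot 14 = \frac{21812}{55}$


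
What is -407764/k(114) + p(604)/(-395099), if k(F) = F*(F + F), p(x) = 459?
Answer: -40279769741/2567353302 ≈ -15.689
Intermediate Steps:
k(F) = 2*F**2 (k(F) = F*(2*F) = 2*F**2)
-407764/k(114) + p(604)/(-395099) = -407764/(2*114**2) + 459/(-395099) = -407764/(2*12996) + 459*(-1/395099) = -407764/25992 - 459/395099 = -407764*1/25992 - 459/395099 = -101941/6498 - 459/395099 = -40279769741/2567353302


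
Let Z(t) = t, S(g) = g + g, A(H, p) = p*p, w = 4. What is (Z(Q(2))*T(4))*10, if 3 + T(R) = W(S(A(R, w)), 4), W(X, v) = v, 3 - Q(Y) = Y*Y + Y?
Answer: -30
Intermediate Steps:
Q(Y) = 3 - Y - Y² (Q(Y) = 3 - (Y*Y + Y) = 3 - (Y² + Y) = 3 - (Y + Y²) = 3 + (-Y - Y²) = 3 - Y - Y²)
A(H, p) = p²
S(g) = 2*g
T(R) = 1 (T(R) = -3 + 4 = 1)
(Z(Q(2))*T(4))*10 = ((3 - 1*2 - 1*2²)*1)*10 = ((3 - 2 - 1*4)*1)*10 = ((3 - 2 - 4)*1)*10 = -3*1*10 = -3*10 = -30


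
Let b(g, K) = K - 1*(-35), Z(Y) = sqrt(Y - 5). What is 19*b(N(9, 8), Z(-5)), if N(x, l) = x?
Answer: 665 + 19*I*sqrt(10) ≈ 665.0 + 60.083*I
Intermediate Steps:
Z(Y) = sqrt(-5 + Y)
b(g, K) = 35 + K (b(g, K) = K + 35 = 35 + K)
19*b(N(9, 8), Z(-5)) = 19*(35 + sqrt(-5 - 5)) = 19*(35 + sqrt(-10)) = 19*(35 + I*sqrt(10)) = 665 + 19*I*sqrt(10)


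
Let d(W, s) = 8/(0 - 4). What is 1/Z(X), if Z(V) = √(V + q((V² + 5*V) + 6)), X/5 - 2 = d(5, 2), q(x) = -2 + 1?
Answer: -I ≈ -1.0*I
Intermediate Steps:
q(x) = -1
d(W, s) = -2 (d(W, s) = 8/(-4) = 8*(-¼) = -2)
X = 0 (X = 10 + 5*(-2) = 10 - 10 = 0)
Z(V) = √(-1 + V) (Z(V) = √(V - 1) = √(-1 + V))
1/Z(X) = 1/(√(-1 + 0)) = 1/(√(-1)) = 1/I = -I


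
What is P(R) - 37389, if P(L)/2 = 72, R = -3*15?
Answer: -37245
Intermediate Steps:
R = -45
P(L) = 144 (P(L) = 2*72 = 144)
P(R) - 37389 = 144 - 37389 = -37245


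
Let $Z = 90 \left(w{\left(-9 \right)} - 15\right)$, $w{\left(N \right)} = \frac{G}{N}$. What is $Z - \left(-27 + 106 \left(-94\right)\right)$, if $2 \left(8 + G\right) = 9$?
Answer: $8676$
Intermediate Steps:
$G = - \frac{7}{2}$ ($G = -8 + \frac{1}{2} \cdot 9 = -8 + \frac{9}{2} = - \frac{7}{2} \approx -3.5$)
$w{\left(N \right)} = - \frac{7}{2 N}$
$Z = -1315$ ($Z = 90 \left(- \frac{7}{2 \left(-9\right)} - 15\right) = 90 \left(\left(- \frac{7}{2}\right) \left(- \frac{1}{9}\right) - 15\right) = 90 \left(\frac{7}{18} - 15\right) = 90 \left(- \frac{263}{18}\right) = -1315$)
$Z - \left(-27 + 106 \left(-94\right)\right) = -1315 - \left(-27 + 106 \left(-94\right)\right) = -1315 - \left(-27 - 9964\right) = -1315 - -9991 = -1315 + 9991 = 8676$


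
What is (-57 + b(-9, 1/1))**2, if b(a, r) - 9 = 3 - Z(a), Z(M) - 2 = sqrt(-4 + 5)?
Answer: 2304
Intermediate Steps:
Z(M) = 3 (Z(M) = 2 + sqrt(-4 + 5) = 2 + sqrt(1) = 2 + 1 = 3)
b(a, r) = 9 (b(a, r) = 9 + (3 - 1*3) = 9 + (3 - 3) = 9 + 0 = 9)
(-57 + b(-9, 1/1))**2 = (-57 + 9)**2 = (-48)**2 = 2304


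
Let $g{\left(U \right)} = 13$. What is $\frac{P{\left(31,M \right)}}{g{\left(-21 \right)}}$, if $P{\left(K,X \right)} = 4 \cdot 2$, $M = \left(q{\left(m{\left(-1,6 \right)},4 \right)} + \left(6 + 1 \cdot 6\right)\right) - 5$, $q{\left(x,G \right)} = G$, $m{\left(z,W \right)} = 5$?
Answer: $\frac{8}{13} \approx 0.61539$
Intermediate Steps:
$M = 11$ ($M = \left(4 + \left(6 + 1 \cdot 6\right)\right) - 5 = \left(4 + \left(6 + 6\right)\right) - 5 = \left(4 + 12\right) - 5 = 16 - 5 = 11$)
$P{\left(K,X \right)} = 8$
$\frac{P{\left(31,M \right)}}{g{\left(-21 \right)}} = \frac{8}{13}$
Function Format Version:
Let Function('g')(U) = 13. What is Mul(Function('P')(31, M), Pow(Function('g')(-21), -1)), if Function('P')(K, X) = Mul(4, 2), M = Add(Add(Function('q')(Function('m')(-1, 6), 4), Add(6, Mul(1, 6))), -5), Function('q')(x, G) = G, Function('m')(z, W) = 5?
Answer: Rational(8, 13) ≈ 0.61539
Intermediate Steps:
M = 11 (M = Add(Add(4, Add(6, Mul(1, 6))), -5) = Add(Add(4, Add(6, 6)), -5) = Add(Add(4, 12), -5) = Add(16, -5) = 11)
Function('P')(K, X) = 8
Mul(Function('P')(31, M), Pow(Function('g')(-21), -1)) = Mul(8, Pow(13, -1)) = Mul(8, Rational(1, 13)) = Rational(8, 13)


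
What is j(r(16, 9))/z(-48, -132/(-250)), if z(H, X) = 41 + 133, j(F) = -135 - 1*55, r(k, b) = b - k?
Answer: -95/87 ≈ -1.0920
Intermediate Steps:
j(F) = -190 (j(F) = -135 - 55 = -190)
z(H, X) = 174
j(r(16, 9))/z(-48, -132/(-250)) = -190/174 = -190*1/174 = -95/87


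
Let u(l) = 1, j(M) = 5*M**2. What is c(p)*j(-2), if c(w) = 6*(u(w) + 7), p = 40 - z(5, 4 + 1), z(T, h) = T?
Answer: 960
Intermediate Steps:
p = 35 (p = 40 - 1*5 = 40 - 5 = 35)
c(w) = 48 (c(w) = 6*(1 + 7) = 6*8 = 48)
c(p)*j(-2) = 48*(5*(-2)**2) = 48*(5*4) = 48*20 = 960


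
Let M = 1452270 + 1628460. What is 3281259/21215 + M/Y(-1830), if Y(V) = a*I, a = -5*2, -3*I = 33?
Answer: 6571862544/233365 ≈ 28161.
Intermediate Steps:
I = -11 (I = -⅓*33 = -11)
a = -10
M = 3080730
Y(V) = 110 (Y(V) = -10*(-11) = 110)
3281259/21215 + M/Y(-1830) = 3281259/21215 + 3080730/110 = 3281259*(1/21215) + 3080730*(1/110) = 3281259/21215 + 308073/11 = 6571862544/233365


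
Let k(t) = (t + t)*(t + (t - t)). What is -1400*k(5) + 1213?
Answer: -68787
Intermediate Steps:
k(t) = 2*t² (k(t) = (2*t)*(t + 0) = (2*t)*t = 2*t²)
-1400*k(5) + 1213 = -2800*5² + 1213 = -2800*25 + 1213 = -1400*50 + 1213 = -70000 + 1213 = -68787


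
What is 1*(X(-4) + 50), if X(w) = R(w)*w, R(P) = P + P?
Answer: 82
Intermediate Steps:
R(P) = 2*P
X(w) = 2*w² (X(w) = (2*w)*w = 2*w²)
1*(X(-4) + 50) = 1*(2*(-4)² + 50) = 1*(2*16 + 50) = 1*(32 + 50) = 1*82 = 82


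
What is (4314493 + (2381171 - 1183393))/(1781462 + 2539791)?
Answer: 5512271/4321253 ≈ 1.2756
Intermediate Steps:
(4314493 + (2381171 - 1183393))/(1781462 + 2539791) = (4314493 + 1197778)/4321253 = 5512271*(1/4321253) = 5512271/4321253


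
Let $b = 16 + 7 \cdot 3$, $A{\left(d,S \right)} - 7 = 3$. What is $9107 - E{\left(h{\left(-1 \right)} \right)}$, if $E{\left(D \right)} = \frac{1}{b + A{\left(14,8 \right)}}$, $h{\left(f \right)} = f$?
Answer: $\frac{428028}{47} \approx 9107.0$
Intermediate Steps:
$A{\left(d,S \right)} = 10$ ($A{\left(d,S \right)} = 7 + 3 = 10$)
$b = 37$ ($b = 16 + 21 = 37$)
$E{\left(D \right)} = \frac{1}{47}$ ($E{\left(D \right)} = \frac{1}{37 + 10} = \frac{1}{47}$)
$9107 - E{\left(h{\left(-1 \right)} \right)} = 9107 - \frac{1}{47} = \frac{428028}{47}$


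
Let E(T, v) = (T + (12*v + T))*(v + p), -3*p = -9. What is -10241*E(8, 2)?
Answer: -2048200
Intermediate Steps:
p = 3 (p = -⅓*(-9) = 3)
E(T, v) = (3 + v)*(2*T + 12*v) (E(T, v) = (T + (12*v + T))*(v + 3) = (T + (T + 12*v))*(3 + v) = (2*T + 12*v)*(3 + v) = (3 + v)*(2*T + 12*v))
-10241*E(8, 2) = -10241*(6*8 + 12*2² + 36*2 + 2*8*2) = -10241*(48 + 12*4 + 72 + 32) = -10241*(48 + 48 + 72 + 32) = -10241*200 = -2048200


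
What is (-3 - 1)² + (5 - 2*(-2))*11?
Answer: 115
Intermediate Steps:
(-3 - 1)² + (5 - 2*(-2))*11 = (-4)² + (5 + 4)*11 = 16 + 9*11 = 16 + 99 = 115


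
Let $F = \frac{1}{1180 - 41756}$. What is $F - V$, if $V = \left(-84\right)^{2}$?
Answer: $- \frac{286304257}{40576} \approx -7056.0$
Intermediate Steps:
$F = - \frac{1}{40576}$ ($F = \frac{1}{-40576} = - \frac{1}{40576} \approx -2.4645 \cdot 10^{-5}$)
$V = 7056$
$F - V = - \frac{1}{40576} - 7056 = - \frac{286304257}{40576}$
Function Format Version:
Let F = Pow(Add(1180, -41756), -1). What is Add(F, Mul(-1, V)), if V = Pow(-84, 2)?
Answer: Rational(-286304257, 40576) ≈ -7056.0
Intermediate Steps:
F = Rational(-1, 40576) (F = Pow(-40576, -1) = Rational(-1, 40576) ≈ -2.4645e-5)
V = 7056
Add(F, Mul(-1, V)) = Add(Rational(-1, 40576), Mul(-1, 7056)) = Add(Rational(-1, 40576), -7056) = Rational(-286304257, 40576)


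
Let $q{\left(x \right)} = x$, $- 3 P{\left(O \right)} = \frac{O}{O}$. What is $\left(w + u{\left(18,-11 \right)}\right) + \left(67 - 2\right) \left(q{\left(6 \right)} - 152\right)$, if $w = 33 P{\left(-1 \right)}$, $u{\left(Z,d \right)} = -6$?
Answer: $-9507$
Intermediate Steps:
$P{\left(O \right)} = - \frac{1}{3}$ ($P{\left(O \right)} = - \frac{O \frac{1}{O}}{3} = \left(- \frac{1}{3}\right) 1 = - \frac{1}{3}$)
$w = -11$ ($w = 33 \left(- \frac{1}{3}\right) = -11$)
$\left(w + u{\left(18,-11 \right)}\right) + \left(67 - 2\right) \left(q{\left(6 \right)} - 152\right) = \left(-11 - 6\right) + \left(67 - 2\right) \left(6 - 152\right) = -17 + 65 \left(-146\right) = -17 - 9490 = -9507$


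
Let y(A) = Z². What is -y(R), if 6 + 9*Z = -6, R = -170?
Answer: -16/9 ≈ -1.7778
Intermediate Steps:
Z = -4/3 (Z = -⅔ + (⅑)*(-6) = -⅔ - ⅔ = -4/3 ≈ -1.3333)
y(A) = 16/9 (y(A) = (-4/3)² = 16/9)
-y(R) = -1*16/9 = -16/9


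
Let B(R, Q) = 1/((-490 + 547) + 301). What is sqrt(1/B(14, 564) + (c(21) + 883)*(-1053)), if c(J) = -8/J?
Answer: I*sqrt(45522953)/7 ≈ 963.87*I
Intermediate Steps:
B(R, Q) = 1/358 (B(R, Q) = 1/(57 + 301) = 1/358)
sqrt(1/B(14, 564) + (c(21) + 883)*(-1053)) = sqrt(1/(1/358) + (-8/21 + 883)*(-1053)) = sqrt(358 + (-8*1/21 + 883)*(-1053)) = sqrt(358 + (-8/21 + 883)*(-1053)) = sqrt(358 + (18535/21)*(-1053)) = sqrt(358 - 6505785/7) = sqrt(-6503279/7) = I*sqrt(45522953)/7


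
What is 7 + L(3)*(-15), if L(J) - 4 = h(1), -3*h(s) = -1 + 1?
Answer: -53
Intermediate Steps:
h(s) = 0 (h(s) = -(-1 + 1)/3 = -1/3*0 = 0)
L(J) = 4 (L(J) = 4 + 0 = 4)
7 + L(3)*(-15) = 7 + 4*(-15) = 7 - 60 = -53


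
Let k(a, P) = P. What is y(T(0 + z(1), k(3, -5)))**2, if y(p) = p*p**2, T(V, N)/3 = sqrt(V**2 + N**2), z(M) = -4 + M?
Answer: 28652616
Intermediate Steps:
T(V, N) = 3*sqrt(N**2 + V**2) (T(V, N) = 3*sqrt(V**2 + N**2) = 3*sqrt(N**2 + V**2))
y(p) = p**3
y(T(0 + z(1), k(3, -5)))**2 = ((3*sqrt((-5)**2 + (0 + (-4 + 1))**2))**3)**2 = ((3*sqrt(25 + (0 - 3)**2))**3)**2 = ((3*sqrt(25 + (-3)**2))**3)**2 = ((3*sqrt(25 + 9))**3)**2 = ((3*sqrt(34))**3)**2 = (918*sqrt(34))**2 = 28652616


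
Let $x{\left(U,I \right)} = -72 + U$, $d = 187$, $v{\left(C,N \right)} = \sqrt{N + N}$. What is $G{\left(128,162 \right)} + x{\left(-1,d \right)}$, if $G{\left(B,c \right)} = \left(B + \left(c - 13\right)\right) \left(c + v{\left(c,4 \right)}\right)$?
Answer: $44801 + 554 \sqrt{2} \approx 45585.0$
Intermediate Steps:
$v{\left(C,N \right)} = \sqrt{2} \sqrt{N}$ ($v{\left(C,N \right)} = \sqrt{2 N} = \sqrt{2} \sqrt{N}$)
$G{\left(B,c \right)} = \left(c + 2 \sqrt{2}\right) \left(-13 + B + c\right)$ ($G{\left(B,c \right)} = \left(B + \left(c - 13\right)\right) \left(c + \sqrt{2} \sqrt{4}\right) = \left(B + \left(c - 13\right)\right) \left(c + \sqrt{2} \cdot 2\right) = \left(B + \left(-13 + c\right)\right) \left(c + 2 \sqrt{2}\right) = \left(-13 + B + c\right) \left(c + 2 \sqrt{2}\right) = \left(c + 2 \sqrt{2}\right) \left(-13 + B + c\right)$)
$G{\left(128,162 \right)} + x{\left(-1,d \right)} = \left(162^{2} - 26 \sqrt{2} - 2106 + 128 \cdot 162 + 2 \cdot 128 \sqrt{2} + 2 \cdot 162 \sqrt{2}\right) - 73 = \left(26244 - 26 \sqrt{2} - 2106 + 20736 + 256 \sqrt{2} + 324 \sqrt{2}\right) - 73 = \left(44874 + 554 \sqrt{2}\right) - 73 = 44801 + 554 \sqrt{2}$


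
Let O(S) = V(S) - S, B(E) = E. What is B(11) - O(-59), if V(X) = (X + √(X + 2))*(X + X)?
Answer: -7010 + 118*I*√57 ≈ -7010.0 + 890.88*I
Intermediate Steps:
V(X) = 2*X*(X + √(2 + X)) (V(X) = (X + √(2 + X))*(2*X) = 2*X*(X + √(2 + X)))
O(S) = -S + 2*S*(S + √(2 + S)) (O(S) = 2*S*(S + √(2 + S)) - S = -S + 2*S*(S + √(2 + S)))
B(11) - O(-59) = 11 - (-59)*(-1 + 2*(-59) + 2*√(2 - 59)) = 11 - (-59)*(-1 - 118 + 2*√(-57)) = 11 - (-59)*(-1 - 118 + 2*(I*√57)) = 11 - (-59)*(-1 - 118 + 2*I*√57) = 11 - (-59)*(-119 + 2*I*√57) = 11 - (7021 - 118*I*√57) = 11 + (-7021 + 118*I*√57) = -7010 + 118*I*√57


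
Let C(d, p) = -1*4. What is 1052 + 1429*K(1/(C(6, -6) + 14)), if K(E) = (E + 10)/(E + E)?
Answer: 146433/2 ≈ 73217.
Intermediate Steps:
C(d, p) = -4
K(E) = (10 + E)/(2*E) (K(E) = (10 + E)/((2*E)) = (10 + E)*(1/(2*E)) = (10 + E)/(2*E))
1052 + 1429*K(1/(C(6, -6) + 14)) = 1052 + 1429*((10 + 1/(-4 + 14))/(2*(1/(-4 + 14)))) = 1052 + 1429*((10 + 1/10)/(2*(1/10))) = 1052 + 1429*((10 + ⅒)/(2*(⅒))) = 1052 + 1429*((½)*10*(101/10)) = 1052 + 1429*(101/2) = 1052 + 144329/2 = 146433/2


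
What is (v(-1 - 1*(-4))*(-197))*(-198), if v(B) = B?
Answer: 117018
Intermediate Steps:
(v(-1 - 1*(-4))*(-197))*(-198) = ((-1 - 1*(-4))*(-197))*(-198) = ((-1 + 4)*(-197))*(-198) = (3*(-197))*(-198) = -591*(-198) = 117018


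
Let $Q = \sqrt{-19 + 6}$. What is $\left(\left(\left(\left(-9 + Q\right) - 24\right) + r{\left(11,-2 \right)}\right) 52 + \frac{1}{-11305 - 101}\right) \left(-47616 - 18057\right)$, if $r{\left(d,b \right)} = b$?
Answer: $\frac{454433539611}{3802} - 3414996 i \sqrt{13} \approx 1.1952 \cdot 10^{8} - 1.2313 \cdot 10^{7} i$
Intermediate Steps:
$Q = i \sqrt{13}$ ($Q = \sqrt{-13} = i \sqrt{13} \approx 3.6056 i$)
$\left(\left(\left(\left(-9 + Q\right) - 24\right) + r{\left(11,-2 \right)}\right) 52 + \frac{1}{-11305 - 101}\right) \left(-47616 - 18057\right) = \left(\left(\left(\left(-9 + i \sqrt{13}\right) - 24\right) - 2\right) 52 + \frac{1}{-11305 - 101}\right) \left(-47616 - 18057\right) = \left(\left(\left(-33 + i \sqrt{13}\right) - 2\right) 52 + \frac{1}{-11406}\right) \left(-65673\right) = \left(\left(-35 + i \sqrt{13}\right) 52 - \frac{1}{11406}\right) \left(-65673\right) = \left(\left(-1820 + 52 i \sqrt{13}\right) - \frac{1}{11406}\right) \left(-65673\right) = \left(- \frac{20758921}{11406} + 52 i \sqrt{13}\right) \left(-65673\right) = \frac{454433539611}{3802} - 3414996 i \sqrt{13}$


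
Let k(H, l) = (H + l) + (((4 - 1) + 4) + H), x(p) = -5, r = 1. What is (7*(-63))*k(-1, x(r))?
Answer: 0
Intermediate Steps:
k(H, l) = 7 + l + 2*H (k(H, l) = (H + l) + ((3 + 4) + H) = (H + l) + (7 + H) = 7 + l + 2*H)
(7*(-63))*k(-1, x(r)) = (7*(-63))*(7 - 5 + 2*(-1)) = -441*(7 - 5 - 2) = -441*0 = 0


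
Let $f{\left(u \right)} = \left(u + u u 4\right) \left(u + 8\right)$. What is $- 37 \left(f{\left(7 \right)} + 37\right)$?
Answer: $-114034$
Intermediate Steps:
$f{\left(u \right)} = \left(8 + u\right) \left(u + 4 u^{2}\right)$ ($f{\left(u \right)} = \left(u + u^{2} \cdot 4\right) \left(8 + u\right) = \left(u + 4 u^{2}\right) \left(8 + u\right) = \left(8 + u\right) \left(u + 4 u^{2}\right)$)
$- 37 \left(f{\left(7 \right)} + 37\right) = - 37 \left(7 \left(8 + 4 \cdot 7^{2} + 33 \cdot 7\right) + 37\right) = - 37 \left(7 \left(8 + 4 \cdot 49 + 231\right) + 37\right) = - 37 \left(7 \left(8 + 196 + 231\right) + 37\right) = - 37 \left(7 \cdot 435 + 37\right) = - 37 \left(3045 + 37\right) = \left(-37\right) 3082 = -114034$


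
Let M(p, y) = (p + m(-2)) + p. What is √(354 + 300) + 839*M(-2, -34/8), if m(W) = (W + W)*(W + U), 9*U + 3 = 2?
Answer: 33560/9 + √654 ≈ 3754.5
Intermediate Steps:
U = -⅑ (U = -⅓ + (⅑)*2 = -⅓ + 2/9 = -⅑ ≈ -0.11111)
m(W) = 2*W*(-⅑ + W) (m(W) = (W + W)*(W - ⅑) = (2*W)*(-⅑ + W) = 2*W*(-⅑ + W))
M(p, y) = 76/9 + 2*p (M(p, y) = (p + (2/9)*(-2)*(-1 + 9*(-2))) + p = (p + (2/9)*(-2)*(-1 - 18)) + p = (p + (2/9)*(-2)*(-19)) + p = (p + 76/9) + p = (76/9 + p) + p = 76/9 + 2*p)
√(354 + 300) + 839*M(-2, -34/8) = √(354 + 300) + 839*(76/9 + 2*(-2)) = √654 + 839*(76/9 - 4) = √654 + 839*(40/9) = √654 + 33560/9 = 33560/9 + √654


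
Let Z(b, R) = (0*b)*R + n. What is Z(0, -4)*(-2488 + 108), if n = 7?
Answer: -16660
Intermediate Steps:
Z(b, R) = 7 (Z(b, R) = (0*b)*R + 7 = 0*R + 7 = 0 + 7 = 7)
Z(0, -4)*(-2488 + 108) = 7*(-2488 + 108) = 7*(-2380) = -16660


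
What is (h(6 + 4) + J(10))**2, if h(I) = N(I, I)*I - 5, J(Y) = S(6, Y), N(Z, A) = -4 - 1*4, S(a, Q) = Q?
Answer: 5625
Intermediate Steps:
N(Z, A) = -8 (N(Z, A) = -4 - 4 = -8)
J(Y) = Y
h(I) = -5 - 8*I (h(I) = -8*I - 5 = -5 - 8*I)
(h(6 + 4) + J(10))**2 = ((-5 - 8*(6 + 4)) + 10)**2 = ((-5 - 8*10) + 10)**2 = ((-5 - 80) + 10)**2 = (-85 + 10)**2 = (-75)**2 = 5625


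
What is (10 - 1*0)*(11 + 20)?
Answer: 310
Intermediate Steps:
(10 - 1*0)*(11 + 20) = (10 + 0)*31 = 10*31 = 310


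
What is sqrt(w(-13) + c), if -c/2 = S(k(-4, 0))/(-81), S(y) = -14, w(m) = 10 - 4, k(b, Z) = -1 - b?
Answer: sqrt(458)/9 ≈ 2.3779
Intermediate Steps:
w(m) = 6
c = -28/81 (c = -(-28)/(-81) = -(-28)*(-1)/81 = -2*14/81 = -28/81 ≈ -0.34568)
sqrt(w(-13) + c) = sqrt(6 - 28/81) = sqrt(458/81) = sqrt(458)/9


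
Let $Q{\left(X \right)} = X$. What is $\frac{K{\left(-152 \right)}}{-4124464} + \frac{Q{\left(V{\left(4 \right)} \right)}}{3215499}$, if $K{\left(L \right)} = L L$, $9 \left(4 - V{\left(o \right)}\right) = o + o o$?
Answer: $- \frac{41784500540}{7459993050489} \approx -0.0056011$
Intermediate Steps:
$V{\left(o \right)} = 4 - \frac{o}{9} - \frac{o^{2}}{9}$ ($V{\left(o \right)} = 4 - \frac{o + o o}{9} = 4 - \frac{o + o^{2}}{9} = 4 - \left(\frac{o}{9} + \frac{o^{2}}{9}\right) = 4 - \frac{o}{9} - \frac{o^{2}}{9}$)
$K{\left(L \right)} = L^{2}$
$\frac{K{\left(-152 \right)}}{-4124464} + \frac{Q{\left(V{\left(4 \right)} \right)}}{3215499} = \frac{\left(-152\right)^{2}}{-4124464} + \frac{4 - \frac{4}{9} - \frac{4^{2}}{9}}{3215499} = 23104 \left(- \frac{1}{4124464}\right) + \left(4 - \frac{4}{9} - \frac{16}{9}\right) \frac{1}{3215499} = - \frac{1444}{257779} + \left(4 - \frac{4}{9} - \frac{16}{9}\right) \frac{1}{3215499} = - \frac{1444}{257779} + \frac{16}{9} \cdot \frac{1}{3215499} = - \frac{1444}{257779} + \frac{16}{28939491} = - \frac{41784500540}{7459993050489}$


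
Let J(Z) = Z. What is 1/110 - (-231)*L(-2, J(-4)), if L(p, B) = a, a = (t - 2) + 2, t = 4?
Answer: 101641/110 ≈ 924.01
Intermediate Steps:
a = 4 (a = (4 - 2) + 2 = 2 + 2 = 4)
L(p, B) = 4
1/110 - (-231)*L(-2, J(-4)) = 1/110 - (-231)*4 = 1/110 - 1*(-924) = 1/110 + 924 = 101641/110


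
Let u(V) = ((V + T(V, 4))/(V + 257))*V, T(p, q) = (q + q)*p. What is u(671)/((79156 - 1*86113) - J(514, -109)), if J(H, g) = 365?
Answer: -4052169/6794816 ≈ -0.59636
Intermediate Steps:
T(p, q) = 2*p*q (T(p, q) = (2*q)*p = 2*p*q)
u(V) = 9*V**2/(257 + V) (u(V) = ((V + 2*V*4)/(V + 257))*V = ((V + 8*V)/(257 + V))*V = ((9*V)/(257 + V))*V = (9*V/(257 + V))*V = 9*V**2/(257 + V))
u(671)/((79156 - 1*86113) - J(514, -109)) = (9*671**2/(257 + 671))/((79156 - 1*86113) - 1*365) = (9*450241/928)/((79156 - 86113) - 365) = (9*450241*(1/928))/(-6957 - 365) = (4052169/928)/(-7322) = (4052169/928)*(-1/7322) = -4052169/6794816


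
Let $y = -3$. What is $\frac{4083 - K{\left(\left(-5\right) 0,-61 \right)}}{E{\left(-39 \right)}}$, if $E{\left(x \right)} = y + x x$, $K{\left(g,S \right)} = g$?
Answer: $\frac{1361}{506} \approx 2.6897$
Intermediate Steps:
$E{\left(x \right)} = -3 + x^{2}$ ($E{\left(x \right)} = -3 + x x = -3 + x^{2}$)
$\frac{4083 - K{\left(\left(-5\right) 0,-61 \right)}}{E{\left(-39 \right)}} = \frac{4083 - \left(-5\right) 0}{-3 + \left(-39\right)^{2}} = \frac{4083 - 0}{-3 + 1521} = \frac{4083 + 0}{1518} = 4083 \cdot \frac{1}{1518} = \frac{1361}{506}$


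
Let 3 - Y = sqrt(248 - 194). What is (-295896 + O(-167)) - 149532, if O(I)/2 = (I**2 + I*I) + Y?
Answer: -333866 - 6*sqrt(6) ≈ -3.3388e+5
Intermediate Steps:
Y = 3 - 3*sqrt(6) (Y = 3 - sqrt(248 - 194) = 3 - sqrt(54) = 3 - 3*sqrt(6) ≈ -4.3485)
O(I) = 6 - 6*sqrt(6) + 4*I**2 (O(I) = 2*((I**2 + I*I) + (3 - 3*sqrt(6))) = 2*((I**2 + I**2) + (3 - 3*sqrt(6))) = 2*(2*I**2 + (3 - 3*sqrt(6))) = 2*(3 - 3*sqrt(6) + 2*I**2) = 6 - 6*sqrt(6) + 4*I**2)
(-295896 + O(-167)) - 149532 = (-295896 + (6 - 6*sqrt(6) + 4*(-167)**2)) - 149532 = (-295896 + (6 - 6*sqrt(6) + 4*27889)) - 149532 = (-295896 + (6 - 6*sqrt(6) + 111556)) - 149532 = (-295896 + (111562 - 6*sqrt(6))) - 149532 = (-184334 - 6*sqrt(6)) - 149532 = -333866 - 6*sqrt(6)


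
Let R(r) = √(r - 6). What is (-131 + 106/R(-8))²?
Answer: 114509/7 + 13886*I*√14/7 ≈ 16358.0 + 7422.4*I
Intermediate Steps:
R(r) = √(-6 + r)
(-131 + 106/R(-8))² = (-131 + 106/(√(-6 - 8)))² = (-131 + 106/(√(-14)))² = (-131 + 106/((I*√14)))² = (-131 + 106*(-I*√14/14))² = (-131 - 53*I*√14/7)²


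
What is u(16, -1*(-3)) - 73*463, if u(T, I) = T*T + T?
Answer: -33527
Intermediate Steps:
u(T, I) = T + T² (u(T, I) = T² + T = T + T²)
u(16, -1*(-3)) - 73*463 = 16*(1 + 16) - 73*463 = 16*17 - 33799 = 272 - 33799 = -33527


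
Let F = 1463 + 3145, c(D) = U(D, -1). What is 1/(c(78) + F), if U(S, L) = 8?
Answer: 1/4616 ≈ 0.00021664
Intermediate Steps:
c(D) = 8
F = 4608
1/(c(78) + F) = 1/(8 + 4608) = 1/4616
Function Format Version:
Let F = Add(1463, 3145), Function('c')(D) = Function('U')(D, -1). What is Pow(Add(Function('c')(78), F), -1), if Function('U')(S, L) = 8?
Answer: Rational(1, 4616) ≈ 0.00021664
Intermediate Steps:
Function('c')(D) = 8
F = 4608
Pow(Add(Function('c')(78), F), -1) = Pow(Add(8, 4608), -1) = Pow(4616, -1) = Rational(1, 4616)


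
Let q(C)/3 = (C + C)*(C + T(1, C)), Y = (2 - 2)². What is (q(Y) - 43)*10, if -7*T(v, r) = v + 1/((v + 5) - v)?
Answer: -430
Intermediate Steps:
Y = 0 (Y = 0² = 0)
T(v, r) = -1/35 - v/7 (T(v, r) = -(v + 1/((v + 5) - v))/7 = -(v + 1/((5 + v) - v))/7 = -(v + 1/5)/7 = -(v + ⅕)/7 = -(⅕ + v)/7 = -1/35 - v/7)
q(C) = 6*C*(-6/35 + C) (q(C) = 3*((C + C)*(C + (-1/35 - ⅐*1))) = 3*((2*C)*(C + (-1/35 - ⅐))) = 3*((2*C)*(C - 6/35)) = 3*((2*C)*(-6/35 + C)) = 3*(2*C*(-6/35 + C)) = 6*C*(-6/35 + C))
(q(Y) - 43)*10 = ((6/35)*0*(-6 + 35*0) - 43)*10 = ((6/35)*0*(-6 + 0) - 43)*10 = ((6/35)*0*(-6) - 43)*10 = (0 - 43)*10 = -43*10 = -430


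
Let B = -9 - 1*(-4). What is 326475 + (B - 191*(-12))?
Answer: 328762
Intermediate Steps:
B = -5 (B = -9 + 4 = -5)
326475 + (B - 191*(-12)) = 326475 + (-5 - 191*(-12)) = 326475 + (-5 + 2292) = 326475 + 2287 = 328762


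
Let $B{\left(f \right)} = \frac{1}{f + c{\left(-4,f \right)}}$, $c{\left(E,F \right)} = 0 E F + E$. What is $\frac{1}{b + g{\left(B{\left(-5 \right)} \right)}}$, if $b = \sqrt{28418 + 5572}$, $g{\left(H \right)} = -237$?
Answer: $- \frac{79}{7393} - \frac{\sqrt{33990}}{22179} \approx -0.018998$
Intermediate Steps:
$c{\left(E,F \right)} = E$ ($c{\left(E,F \right)} = 0 F + E = 0 + E = E$)
$B{\left(f \right)} = \frac{1}{-4 + f}$ ($B{\left(f \right)} = \frac{1}{f - 4} = \frac{1}{-4 + f}$)
$b = \sqrt{33990} \approx 184.36$
$\frac{1}{b + g{\left(B{\left(-5 \right)} \right)}} = \frac{1}{\sqrt{33990} - 237} = \frac{1}{-237 + \sqrt{33990}}$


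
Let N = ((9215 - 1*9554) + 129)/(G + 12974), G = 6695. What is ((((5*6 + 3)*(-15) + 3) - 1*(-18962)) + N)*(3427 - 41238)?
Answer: -13736215264420/19669 ≈ -6.9837e+8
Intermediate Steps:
N = -210/19669 (N = ((9215 - 1*9554) + 129)/(6695 + 12974) = ((9215 - 9554) + 129)/19669 = (-339 + 129)*(1/19669) = -210*1/19669 = -210/19669 ≈ -0.010677)
((((5*6 + 3)*(-15) + 3) - 1*(-18962)) + N)*(3427 - 41238) = ((((5*6 + 3)*(-15) + 3) - 1*(-18962)) - 210/19669)*(3427 - 41238) = ((((30 + 3)*(-15) + 3) + 18962) - 210/19669)*(-37811) = (((33*(-15) + 3) + 18962) - 210/19669)*(-37811) = (((-495 + 3) + 18962) - 210/19669)*(-37811) = ((-492 + 18962) - 210/19669)*(-37811) = (18470 - 210/19669)*(-37811) = (363286220/19669)*(-37811) = -13736215264420/19669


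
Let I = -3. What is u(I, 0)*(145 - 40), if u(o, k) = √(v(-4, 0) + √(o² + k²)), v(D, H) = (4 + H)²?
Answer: 105*√19 ≈ 457.68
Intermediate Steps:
u(o, k) = √(16 + √(k² + o²)) (u(o, k) = √((4 + 0)² + √(o² + k²)) = √(4² + √(k² + o²)) = √(16 + √(k² + o²)))
u(I, 0)*(145 - 40) = √(16 + √(0² + (-3)²))*(145 - 40) = √(16 + √(0 + 9))*105 = √(16 + √9)*105 = √(16 + 3)*105 = √19*105 = 105*√19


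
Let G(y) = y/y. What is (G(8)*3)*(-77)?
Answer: -231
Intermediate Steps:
G(y) = 1
(G(8)*3)*(-77) = (1*3)*(-77) = 3*(-77) = -231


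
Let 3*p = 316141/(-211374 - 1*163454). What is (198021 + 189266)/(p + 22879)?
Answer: 435498034908/25726753295 ≈ 16.928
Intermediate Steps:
p = -316141/1124484 (p = (316141/(-211374 - 1*163454))/3 = (316141/(-211374 - 163454))/3 = (316141/(-374828))/3 = (316141*(-1/374828))/3 = (⅓)*(-316141/374828) = -316141/1124484 ≈ -0.28114)
(198021 + 189266)/(p + 22879) = (198021 + 189266)/(-316141/1124484 + 22879) = 387287/(25726753295/1124484) = 387287*(1124484/25726753295) = 435498034908/25726753295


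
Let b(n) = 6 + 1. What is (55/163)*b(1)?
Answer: 385/163 ≈ 2.3620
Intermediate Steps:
b(n) = 7
(55/163)*b(1) = (55/163)*7 = 385/163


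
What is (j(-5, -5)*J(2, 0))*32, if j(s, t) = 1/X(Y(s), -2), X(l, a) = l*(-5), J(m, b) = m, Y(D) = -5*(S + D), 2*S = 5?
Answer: -128/125 ≈ -1.0240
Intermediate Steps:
S = 5/2 (S = (½)*5 = 5/2 ≈ 2.5000)
Y(D) = -25/2 - 5*D (Y(D) = -5*(5/2 + D) = -25/2 - 5*D)
X(l, a) = -5*l
j(s, t) = 1/(125/2 + 25*s) (j(s, t) = 1/(-5*(-25/2 - 5*s)) = 1/(125/2 + 25*s))
(j(-5, -5)*J(2, 0))*32 = ((2/(25*(5 + 2*(-5))))*2)*32 = ((2/(25*(5 - 10)))*2)*32 = (((2/25)/(-5))*2)*32 = (((2/25)*(-⅕))*2)*32 = -2/125*2*32 = -4/125*32 = -128/125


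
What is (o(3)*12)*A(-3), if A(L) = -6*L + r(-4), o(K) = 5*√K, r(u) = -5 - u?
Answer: 1020*√3 ≈ 1766.7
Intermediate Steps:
A(L) = -1 - 6*L (A(L) = -6*L + (-5 - 1*(-4)) = -6*L + (-5 + 4) = -6*L - 1 = -1 - 6*L)
(o(3)*12)*A(-3) = ((5*√3)*12)*(-1 - 6*(-3)) = (60*√3)*(-1 + 18) = (60*√3)*17 = 1020*√3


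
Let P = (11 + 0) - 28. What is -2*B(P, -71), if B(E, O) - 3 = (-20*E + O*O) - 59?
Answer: -10650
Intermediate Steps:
P = -17 (P = 11 - 28 = -17)
B(E, O) = -56 + O² - 20*E (B(E, O) = 3 + ((-20*E + O*O) - 59) = 3 + ((-20*E + O²) - 59) = 3 + ((O² - 20*E) - 59) = 3 + (-59 + O² - 20*E) = -56 + O² - 20*E)
-2*B(P, -71) = -2*(-56 + (-71)² - 20*(-17)) = -2*(-56 + 5041 + 340) = -2*5325 = -10650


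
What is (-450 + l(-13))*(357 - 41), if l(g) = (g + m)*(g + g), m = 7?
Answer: -92904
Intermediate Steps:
l(g) = 2*g*(7 + g) (l(g) = (g + 7)*(g + g) = (7 + g)*(2*g) = 2*g*(7 + g))
(-450 + l(-13))*(357 - 41) = (-450 + 2*(-13)*(7 - 13))*(357 - 41) = (-450 + 2*(-13)*(-6))*316 = (-450 + 156)*316 = -294*316 = -92904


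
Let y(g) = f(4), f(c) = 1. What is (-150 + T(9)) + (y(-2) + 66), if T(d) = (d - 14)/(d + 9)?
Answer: -1499/18 ≈ -83.278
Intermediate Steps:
y(g) = 1
T(d) = (-14 + d)/(9 + d)
(-150 + T(9)) + (y(-2) + 66) = (-150 + (-14 + 9)/(9 + 9)) + (1 + 66) = (-150 - 5/18) + 67 = -2705/18 + 67 = -1499/18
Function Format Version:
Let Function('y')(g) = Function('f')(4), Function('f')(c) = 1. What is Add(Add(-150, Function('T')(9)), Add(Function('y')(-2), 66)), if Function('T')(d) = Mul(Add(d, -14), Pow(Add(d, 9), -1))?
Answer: Rational(-1499, 18) ≈ -83.278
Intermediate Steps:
Function('y')(g) = 1
Function('T')(d) = Mul(Pow(Add(9, d), -1), Add(-14, d)) (Function('T')(d) = Mul(Add(-14, d), Pow(Add(9, d), -1)) = Mul(Pow(Add(9, d), -1), Add(-14, d)))
Add(Add(-150, Function('T')(9)), Add(Function('y')(-2), 66)) = Add(Add(-150, Mul(Pow(Add(9, 9), -1), Add(-14, 9))), Add(1, 66)) = Add(Add(-150, Mul(Pow(18, -1), -5)), 67) = Add(Add(-150, Mul(Rational(1, 18), -5)), 67) = Add(Add(-150, Rational(-5, 18)), 67) = Add(Rational(-2705, 18), 67) = Rational(-1499, 18)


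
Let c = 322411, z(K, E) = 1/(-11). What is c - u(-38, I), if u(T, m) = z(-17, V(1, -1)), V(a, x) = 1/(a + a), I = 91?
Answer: 3546522/11 ≈ 3.2241e+5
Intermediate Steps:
V(a, x) = 1/(2*a)
z(K, E) = -1/11
u(T, m) = -1/11
c - u(-38, I) = 322411 - 1*(-1/11) = 322411 + 1/11 = 3546522/11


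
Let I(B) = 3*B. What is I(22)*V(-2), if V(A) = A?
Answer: -132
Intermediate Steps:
I(22)*V(-2) = (3*22)*(-2) = 66*(-2) = -132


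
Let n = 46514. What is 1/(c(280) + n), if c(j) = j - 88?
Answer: 1/46706 ≈ 2.1411e-5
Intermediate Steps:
c(j) = -88 + j
1/(c(280) + n) = 1/((-88 + 280) + 46514) = 1/(192 + 46514) = 1/46706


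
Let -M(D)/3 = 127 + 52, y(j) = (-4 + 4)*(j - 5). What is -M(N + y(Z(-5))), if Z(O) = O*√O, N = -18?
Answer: 537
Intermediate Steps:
Z(O) = O^(3/2)
y(j) = 0 (y(j) = 0*(-5 + j) = 0)
M(D) = -537 (M(D) = -3*(127 + 52) = -3*179 = -537)
-M(N + y(Z(-5))) = -1*(-537) = 537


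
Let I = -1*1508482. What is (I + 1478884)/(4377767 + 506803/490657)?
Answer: -2420410981/357997088287 ≈ -0.0067610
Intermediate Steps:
I = -1508482
(I + 1478884)/(4377767 + 506803/490657) = (-1508482 + 1478884)/(4377767 + 506803/490657) = -29598/(4377767 + 506803*(1/490657)) = -29598/(4377767 + 506803/490657) = -29598/2147982529722/490657 = -29598*490657/2147982529722 = -2420410981/357997088287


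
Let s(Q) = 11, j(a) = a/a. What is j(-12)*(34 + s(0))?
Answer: 45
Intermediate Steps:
j(a) = 1
j(-12)*(34 + s(0)) = 1*(34 + 11) = 1*45 = 45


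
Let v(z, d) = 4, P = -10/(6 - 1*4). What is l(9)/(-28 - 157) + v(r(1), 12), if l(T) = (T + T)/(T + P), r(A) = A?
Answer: 1471/370 ≈ 3.9757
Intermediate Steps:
P = -5 (P = -10/(6 - 4) = -10/2 = -10*½ = -5)
l(T) = 2*T/(-5 + T) (l(T) = (T + T)/(T - 5) = (2*T)/(-5 + T) = 2*T/(-5 + T))
l(9)/(-28 - 157) + v(r(1), 12) = (2*9/(-5 + 9))/(-28 - 157) + 4 = (2*9/4)/(-185) + 4 = (2*9*(¼))*(-1/185) + 4 = (9/2)*(-1/185) + 4 = -9/370 + 4 = 1471/370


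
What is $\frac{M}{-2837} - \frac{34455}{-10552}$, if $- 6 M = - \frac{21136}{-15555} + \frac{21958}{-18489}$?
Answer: $\frac{9370766378335571}{2869830861011160} \approx 3.2653$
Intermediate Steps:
$M = - \frac{2734823}{95865465}$ ($M = - \frac{- \frac{21136}{-15555} + \frac{21958}{-18489}}{6} = - \frac{\left(-21136\right) \left(- \frac{1}{15555}\right) + 21958 \left(- \frac{1}{18489}\right)}{6} = - \frac{\frac{21136}{15555} - \frac{21958}{18489}}{6} = \left(- \frac{1}{6}\right) \frac{5469646}{31955155} = - \frac{2734823}{95865465} \approx -0.028528$)
$\frac{M}{-2837} - \frac{34455}{-10552} = - \frac{2734823}{95865465 \left(-2837\right)} - \frac{34455}{-10552} = \left(- \frac{2734823}{95865465}\right) \left(- \frac{1}{2837}\right) - - \frac{34455}{10552} = \frac{2734823}{271970324205} + \frac{34455}{10552} = \frac{9370766378335571}{2869830861011160}$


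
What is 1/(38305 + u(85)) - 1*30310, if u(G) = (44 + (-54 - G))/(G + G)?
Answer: -39474258776/1302351 ≈ -30310.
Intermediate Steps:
u(G) = (-10 - G)/(2*G) (u(G) = (-10 - G)/((2*G)) = (-10 - G)*(1/(2*G)) = (-10 - G)/(2*G))
1/(38305 + u(85)) - 1*30310 = 1/(38305 + (½)*(-10 - 1*85)/85) - 1*30310 = 1/(38305 + (½)*(1/85)*(-10 - 85)) - 30310 = 1/(38305 + (½)*(1/85)*(-95)) - 30310 = 1/(38305 - 19/34) - 30310 = 1/(1302351/34) - 30310 = 34/1302351 - 30310 = -39474258776/1302351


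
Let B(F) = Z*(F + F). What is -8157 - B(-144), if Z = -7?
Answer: -10173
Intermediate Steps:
B(F) = -14*F (B(F) = -7*(F + F) = -14*F)
-8157 - B(-144) = -8157 - (-14)*(-144) = -8157 - 1*2016 = -8157 - 2016 = -10173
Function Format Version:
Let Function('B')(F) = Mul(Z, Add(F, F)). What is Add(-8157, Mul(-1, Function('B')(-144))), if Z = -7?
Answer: -10173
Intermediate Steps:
Function('B')(F) = Mul(-14, F) (Function('B')(F) = Mul(-7, Add(F, F)) = Mul(-7, Mul(2, F)) = Mul(-14, F))
Add(-8157, Mul(-1, Function('B')(-144))) = Add(-8157, Mul(-1, Mul(-14, -144))) = Add(-8157, Mul(-1, 2016)) = Add(-8157, -2016) = -10173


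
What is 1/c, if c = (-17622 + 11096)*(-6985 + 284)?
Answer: 1/43730726 ≈ 2.2867e-8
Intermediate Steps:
c = 43730726 (c = -6526*(-6701) = 43730726)
1/c = 1/43730726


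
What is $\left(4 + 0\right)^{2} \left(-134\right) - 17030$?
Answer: $-19174$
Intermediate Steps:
$\left(4 + 0\right)^{2} \left(-134\right) - 17030 = 4^{2} \left(-134\right) - 17030 = 16 \left(-134\right) - 17030 = -2144 - 17030 = -19174$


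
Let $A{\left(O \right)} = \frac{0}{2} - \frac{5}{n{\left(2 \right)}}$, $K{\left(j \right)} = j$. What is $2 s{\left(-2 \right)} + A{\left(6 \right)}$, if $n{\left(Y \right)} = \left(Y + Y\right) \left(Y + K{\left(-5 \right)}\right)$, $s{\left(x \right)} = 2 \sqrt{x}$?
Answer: $\frac{5}{12} + 4 i \sqrt{2} \approx 0.41667 + 5.6569 i$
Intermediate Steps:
$n{\left(Y \right)} = 2 Y \left(-5 + Y\right)$ ($n{\left(Y \right)} = \left(Y + Y\right) \left(Y - 5\right) = 2 Y \left(-5 + Y\right)$)
$A{\left(O \right)} = \frac{5}{12}$ ($A{\left(O \right)} = \frac{0}{2} - \frac{5}{2 \cdot 2 \left(-5 + 2\right)} = 0 \cdot \frac{1}{2} - \frac{5}{2 \cdot 2 \left(-3\right)} = 0 - \frac{5}{-12} = 0 - - \frac{5}{12} = 0 + \frac{5}{12} = \frac{5}{12}$)
$2 s{\left(-2 \right)} + A{\left(6 \right)} = 2 \cdot 2 \sqrt{-2} + \frac{5}{12} = 2 \cdot 2 i \sqrt{2} + \frac{5}{12} = 4 i \sqrt{2} + \frac{5}{12} = \frac{5}{12} + 4 i \sqrt{2}$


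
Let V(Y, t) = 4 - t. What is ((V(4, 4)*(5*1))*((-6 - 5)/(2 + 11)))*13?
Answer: 0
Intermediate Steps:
((V(4, 4)*(5*1))*((-6 - 5)/(2 + 11)))*13 = (((4 - 1*4)*(5*1))*((-6 - 5)/(2 + 11)))*13 = (((4 - 4)*5)*(-11/13))*13 = ((0*5)*(-11*1/13))*13 = (0*(-11/13))*13 = 0*13 = 0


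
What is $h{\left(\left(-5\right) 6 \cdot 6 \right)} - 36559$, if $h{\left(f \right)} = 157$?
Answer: $-36402$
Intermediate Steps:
$h{\left(\left(-5\right) 6 \cdot 6 \right)} - 36559 = 157 - 36559 = -36402$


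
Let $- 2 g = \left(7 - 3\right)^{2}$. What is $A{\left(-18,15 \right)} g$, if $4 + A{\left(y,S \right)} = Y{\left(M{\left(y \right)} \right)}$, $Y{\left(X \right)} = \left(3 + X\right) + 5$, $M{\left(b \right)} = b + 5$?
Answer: $72$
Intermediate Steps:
$M{\left(b \right)} = 5 + b$
$Y{\left(X \right)} = 8 + X$
$A{\left(y,S \right)} = 9 + y$ ($A{\left(y,S \right)} = -4 + \left(8 + \left(5 + y\right)\right) = -4 + \left(13 + y\right) = 9 + y$)
$g = -8$ ($g = - \frac{\left(7 - 3\right)^{2}}{2} = - \frac{4^{2}}{2} = \left(- \frac{1}{2}\right) 16 = -8$)
$A{\left(-18,15 \right)} g = \left(9 - 18\right) \left(-8\right) = \left(-9\right) \left(-8\right) = 72$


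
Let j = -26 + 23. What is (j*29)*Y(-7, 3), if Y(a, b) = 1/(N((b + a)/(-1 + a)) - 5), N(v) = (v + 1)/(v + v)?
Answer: 174/7 ≈ 24.857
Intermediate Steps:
j = -3
N(v) = (1 + v)/(2*v) (N(v) = (1 + v)/((2*v)) = (1 + v)*(1/(2*v)) = (1 + v)/(2*v))
Y(a, b) = 1/(-5 + (1 + (a + b)/(-1 + a))*(-1 + a)/(2*(a + b))) (Y(a, b) = 1/((1 + (b + a)/(-1 + a))/(2*(((b + a)/(-1 + a)))) - 5) = 1/((1 + (a + b)/(-1 + a))/(2*(((a + b)/(-1 + a)))) - 5) = 1/(((-1 + a)/(a + b))*(1 + (a + b)/(-1 + a))/2 - 5) = 1/((1 + (a + b)/(-1 + a))*(-1 + a)/(2*(a + b)) - 5) = 1/(-5 + (1 + (a + b)/(-1 + a))*(-1 + a)/(2*(a + b))))
(j*29)*Y(-7, 3) = (-3*29)*(2*(-1*(-7) - 1*3)/(1 + 8*(-7) + 9*3)) = -174*(7 - 3)/(1 - 56 + 27) = -174*4/(-28) = -174*(-1)*4/28 = -87*(-2/7) = 174/7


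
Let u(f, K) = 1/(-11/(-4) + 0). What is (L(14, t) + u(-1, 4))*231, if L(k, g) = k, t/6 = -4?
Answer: 3318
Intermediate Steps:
u(f, K) = 4/11 (u(f, K) = 1/(-11*(-¼) + 0) = 1/(11/4 + 0) = 1/(11/4) = 4/11)
t = -24 (t = 6*(-4) = -24)
(L(14, t) + u(-1, 4))*231 = (14 + 4/11)*231 = (158/11)*231 = 3318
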